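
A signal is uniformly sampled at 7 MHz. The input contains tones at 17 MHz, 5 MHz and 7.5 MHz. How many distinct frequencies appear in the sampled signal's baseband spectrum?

fs/2 = 3.5 MHz.
17 MHz mod fs = 3 MHz.
3 MHz ≤ fs/2 = 3.5 MHz, appears at 3 MHz.
5 MHz > fs/2 = 3.5 MHz, folds to fs − 5 MHz = 2 MHz.
7.5 MHz mod fs = 0.5 MHz.
0.5 MHz ≤ fs/2 = 3.5 MHz, appears at 0.5 MHz.
Distinct values: {0.5 MHz, 2 MHz, 3 MHz} → 3.

3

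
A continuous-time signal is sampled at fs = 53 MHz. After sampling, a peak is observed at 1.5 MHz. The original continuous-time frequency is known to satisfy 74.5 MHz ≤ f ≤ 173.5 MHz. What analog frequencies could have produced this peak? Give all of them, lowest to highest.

Frequencies that alias to 1.5 MHz are k·fs ± 1.5 MHz for integer k ≥ 0.
k=0: 1.5 MHz.
k=1: 51.5 MHz, 54.5 MHz.
k=2: 104.5 MHz, 107.5 MHz.
k=3: 157.5 MHz, 160.5 MHz.
k=4: 210.5 MHz, 213.5 MHz.
Within [74.5 MHz, 173.5 MHz]: 104.5 MHz, 107.5 MHz, 157.5 MHz, 160.5 MHz.

104.5 MHz, 107.5 MHz, 157.5 MHz, 160.5 MHz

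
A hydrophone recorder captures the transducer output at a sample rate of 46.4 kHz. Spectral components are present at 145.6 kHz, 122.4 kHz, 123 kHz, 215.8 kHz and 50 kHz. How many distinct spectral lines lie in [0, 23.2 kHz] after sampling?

4

fs/2 = 23.2 kHz.
145.6 kHz mod fs = 6.4 kHz.
6.4 kHz ≤ fs/2 = 23.2 kHz, appears at 6.4 kHz.
122.4 kHz mod fs = 29.6 kHz.
29.6 kHz > fs/2 = 23.2 kHz, folds to fs − 29.6 kHz = 16.8 kHz.
123 kHz mod fs = 30.2 kHz.
30.2 kHz > fs/2 = 23.2 kHz, folds to fs − 30.2 kHz = 16.2 kHz.
215.8 kHz mod fs = 30.2 kHz.
30.2 kHz > fs/2 = 23.2 kHz, folds to fs − 30.2 kHz = 16.2 kHz.
50 kHz mod fs = 3.6 kHz.
3.6 kHz ≤ fs/2 = 23.2 kHz, appears at 3.6 kHz.
Distinct values: {3.6 kHz, 6.4 kHz, 16.2 kHz, 16.8 kHz} → 4.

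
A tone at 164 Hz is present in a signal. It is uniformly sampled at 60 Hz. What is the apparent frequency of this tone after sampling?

16 Hz

164 Hz mod fs = 44 Hz.
44 Hz > fs/2 = 30 Hz, folds to fs − 44 Hz = 16 Hz.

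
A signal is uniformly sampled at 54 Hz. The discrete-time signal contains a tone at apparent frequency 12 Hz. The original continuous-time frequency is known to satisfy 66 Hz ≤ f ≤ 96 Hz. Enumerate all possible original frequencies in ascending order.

Frequencies that alias to 12 Hz are k·fs ± 12 Hz for integer k ≥ 0.
k=0: 12 Hz.
k=1: 42 Hz, 66 Hz.
k=2: 96 Hz, 120 Hz.
k=3: 150 Hz, 174 Hz.
Within [66 Hz, 96 Hz]: 66 Hz, 96 Hz.

66 Hz, 96 Hz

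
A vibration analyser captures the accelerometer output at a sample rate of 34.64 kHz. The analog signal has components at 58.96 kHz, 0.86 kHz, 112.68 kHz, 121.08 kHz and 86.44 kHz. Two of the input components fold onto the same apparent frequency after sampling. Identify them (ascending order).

fs/2 = 17.32 kHz.
58.96 kHz mod fs = 24.32 kHz.
24.32 kHz > fs/2 = 17.32 kHz, folds to fs − 24.32 kHz = 10.32 kHz.
0.86 kHz ≤ fs/2 = 17.32 kHz, passes unchanged.
112.68 kHz mod fs = 8.76 kHz.
8.76 kHz ≤ fs/2 = 17.32 kHz, appears at 8.76 kHz.
121.08 kHz mod fs = 17.16 kHz.
17.16 kHz ≤ fs/2 = 17.32 kHz, appears at 17.16 kHz.
86.44 kHz mod fs = 17.16 kHz.
17.16 kHz ≤ fs/2 = 17.32 kHz, appears at 17.16 kHz.
86.44 kHz and 121.08 kHz both map to 17.16 kHz.

86.44 kHz, 121.08 kHz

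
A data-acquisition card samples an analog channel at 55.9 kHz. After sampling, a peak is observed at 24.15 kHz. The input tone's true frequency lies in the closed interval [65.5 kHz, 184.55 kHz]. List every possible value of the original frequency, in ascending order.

Frequencies that alias to 24.15 kHz are k·fs ± 24.15 kHz for integer k ≥ 0.
k=0: 24.15 kHz.
k=1: 31.75 kHz, 80.05 kHz.
k=2: 87.65 kHz, 135.95 kHz.
k=3: 143.55 kHz, 191.85 kHz.
k=4: 199.45 kHz, 247.75 kHz.
Within [65.5 kHz, 184.55 kHz]: 80.05 kHz, 87.65 kHz, 135.95 kHz, 143.55 kHz.

80.05 kHz, 87.65 kHz, 135.95 kHz, 143.55 kHz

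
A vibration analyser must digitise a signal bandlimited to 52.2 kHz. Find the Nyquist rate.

Nyquist rate = 2 × 52.2 kHz = 104.4 kHz.

104.4 kHz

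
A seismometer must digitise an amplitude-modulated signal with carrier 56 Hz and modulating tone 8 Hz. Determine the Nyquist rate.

AM sidebands sit at fc ± fm = 48 Hz and 64 Hz.
Highest-frequency component: 64 Hz.
Nyquist rate = 2 × 64 Hz = 128 Hz.

128 Hz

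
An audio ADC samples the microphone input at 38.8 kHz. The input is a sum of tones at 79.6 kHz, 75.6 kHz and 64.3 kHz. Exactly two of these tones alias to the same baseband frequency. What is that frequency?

fs/2 = 19.4 kHz.
79.6 kHz mod fs = 2 kHz.
2 kHz ≤ fs/2 = 19.4 kHz, appears at 2 kHz.
75.6 kHz mod fs = 36.8 kHz.
36.8 kHz > fs/2 = 19.4 kHz, folds to fs − 36.8 kHz = 2 kHz.
64.3 kHz mod fs = 25.5 kHz.
25.5 kHz > fs/2 = 19.4 kHz, folds to fs − 25.5 kHz = 13.3 kHz.
75.6 kHz and 79.6 kHz both map to 2 kHz.

2 kHz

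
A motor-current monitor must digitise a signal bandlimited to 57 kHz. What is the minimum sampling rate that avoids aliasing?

Nyquist rate = 2 × 57 kHz = 114 kHz.

114 kHz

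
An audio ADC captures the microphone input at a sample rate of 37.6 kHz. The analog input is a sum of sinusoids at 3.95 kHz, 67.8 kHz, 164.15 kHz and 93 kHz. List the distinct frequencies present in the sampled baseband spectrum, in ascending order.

3.95 kHz, 7.4 kHz, 13.75 kHz, 17.8 kHz

fs/2 = 18.8 kHz.
3.95 kHz ≤ fs/2 = 18.8 kHz, passes unchanged.
67.8 kHz mod fs = 30.2 kHz.
30.2 kHz > fs/2 = 18.8 kHz, folds to fs − 30.2 kHz = 7.4 kHz.
164.15 kHz mod fs = 13.75 kHz.
13.75 kHz ≤ fs/2 = 18.8 kHz, appears at 13.75 kHz.
93 kHz mod fs = 17.8 kHz.
17.8 kHz ≤ fs/2 = 18.8 kHz, appears at 17.8 kHz.
Distinct values: {3.95 kHz, 7.4 kHz, 13.75 kHz, 17.8 kHz}.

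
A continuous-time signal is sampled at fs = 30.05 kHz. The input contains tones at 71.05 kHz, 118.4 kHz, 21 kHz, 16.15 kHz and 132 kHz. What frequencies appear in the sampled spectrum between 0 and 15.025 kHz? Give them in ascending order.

fs/2 = 15.025 kHz.
71.05 kHz mod fs = 10.95 kHz.
10.95 kHz ≤ fs/2 = 15.025 kHz, appears at 10.95 kHz.
118.4 kHz mod fs = 28.25 kHz.
28.25 kHz > fs/2 = 15.025 kHz, folds to fs − 28.25 kHz = 1.8 kHz.
21 kHz > fs/2 = 15.025 kHz, folds to fs − 21 kHz = 9.05 kHz.
16.15 kHz > fs/2 = 15.025 kHz, folds to fs − 16.15 kHz = 13.9 kHz.
132 kHz mod fs = 11.8 kHz.
11.8 kHz ≤ fs/2 = 15.025 kHz, appears at 11.8 kHz.
Distinct values: {1.8 kHz, 9.05 kHz, 10.95 kHz, 11.8 kHz, 13.9 kHz}.

1.8 kHz, 9.05 kHz, 10.95 kHz, 11.8 kHz, 13.9 kHz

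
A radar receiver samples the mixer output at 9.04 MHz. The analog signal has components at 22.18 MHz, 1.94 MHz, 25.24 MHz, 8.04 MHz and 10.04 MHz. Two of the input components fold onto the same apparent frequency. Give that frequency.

1 MHz

fs/2 = 4.52 MHz.
22.18 MHz mod fs = 4.1 MHz.
4.1 MHz ≤ fs/2 = 4.52 MHz, appears at 4.1 MHz.
1.94 MHz ≤ fs/2 = 4.52 MHz, passes unchanged.
25.24 MHz mod fs = 7.16 MHz.
7.16 MHz > fs/2 = 4.52 MHz, folds to fs − 7.16 MHz = 1.88 MHz.
8.04 MHz > fs/2 = 4.52 MHz, folds to fs − 8.04 MHz = 1 MHz.
10.04 MHz mod fs = 1 MHz.
1 MHz ≤ fs/2 = 4.52 MHz, appears at 1 MHz.
8.04 MHz and 10.04 MHz both map to 1 MHz.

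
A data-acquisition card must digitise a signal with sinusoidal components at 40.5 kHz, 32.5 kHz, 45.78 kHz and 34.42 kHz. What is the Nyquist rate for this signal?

Highest-frequency component: 45.78 kHz.
Nyquist rate = 2 × 45.78 kHz = 91.56 kHz.

91.56 kHz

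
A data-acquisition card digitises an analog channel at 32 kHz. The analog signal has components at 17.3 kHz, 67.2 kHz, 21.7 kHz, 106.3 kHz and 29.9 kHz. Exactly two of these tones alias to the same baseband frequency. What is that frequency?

10.3 kHz

fs/2 = 16 kHz.
17.3 kHz > fs/2 = 16 kHz, folds to fs − 17.3 kHz = 14.7 kHz.
67.2 kHz mod fs = 3.2 kHz.
3.2 kHz ≤ fs/2 = 16 kHz, appears at 3.2 kHz.
21.7 kHz > fs/2 = 16 kHz, folds to fs − 21.7 kHz = 10.3 kHz.
106.3 kHz mod fs = 10.3 kHz.
10.3 kHz ≤ fs/2 = 16 kHz, appears at 10.3 kHz.
29.9 kHz > fs/2 = 16 kHz, folds to fs − 29.9 kHz = 2.1 kHz.
21.7 kHz and 106.3 kHz both map to 10.3 kHz.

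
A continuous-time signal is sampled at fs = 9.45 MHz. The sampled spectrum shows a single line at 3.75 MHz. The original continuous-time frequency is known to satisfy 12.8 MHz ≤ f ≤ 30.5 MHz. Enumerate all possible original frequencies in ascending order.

13.2 MHz, 15.15 MHz, 22.65 MHz, 24.6 MHz

Frequencies that alias to 3.75 MHz are k·fs ± 3.75 MHz for integer k ≥ 0.
k=0: 3.75 MHz.
k=1: 5.7 MHz, 13.2 MHz.
k=2: 15.15 MHz, 22.65 MHz.
k=3: 24.6 MHz, 32.1 MHz.
k=4: 34.05 MHz, 41.55 MHz.
Within [12.8 MHz, 30.5 MHz]: 13.2 MHz, 15.15 MHz, 22.65 MHz, 24.6 MHz.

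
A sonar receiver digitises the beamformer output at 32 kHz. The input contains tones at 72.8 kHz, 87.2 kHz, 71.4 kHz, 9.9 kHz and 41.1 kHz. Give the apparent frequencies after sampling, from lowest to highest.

7.4 kHz, 8.8 kHz, 9.1 kHz, 9.9 kHz

fs/2 = 16 kHz.
72.8 kHz mod fs = 8.8 kHz.
8.8 kHz ≤ fs/2 = 16 kHz, appears at 8.8 kHz.
87.2 kHz mod fs = 23.2 kHz.
23.2 kHz > fs/2 = 16 kHz, folds to fs − 23.2 kHz = 8.8 kHz.
71.4 kHz mod fs = 7.4 kHz.
7.4 kHz ≤ fs/2 = 16 kHz, appears at 7.4 kHz.
9.9 kHz ≤ fs/2 = 16 kHz, passes unchanged.
41.1 kHz mod fs = 9.1 kHz.
9.1 kHz ≤ fs/2 = 16 kHz, appears at 9.1 kHz.
Distinct values: {7.4 kHz, 8.8 kHz, 9.1 kHz, 9.9 kHz}.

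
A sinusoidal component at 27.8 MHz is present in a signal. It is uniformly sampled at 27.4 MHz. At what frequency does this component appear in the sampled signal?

0.4 MHz

27.8 MHz mod fs = 0.4 MHz.
0.4 MHz ≤ fs/2 = 13.7 MHz, appears at 0.4 MHz.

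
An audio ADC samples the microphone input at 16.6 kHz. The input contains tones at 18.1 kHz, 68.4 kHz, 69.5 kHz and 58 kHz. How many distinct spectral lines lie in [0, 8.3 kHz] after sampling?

4

fs/2 = 8.3 kHz.
18.1 kHz mod fs = 1.5 kHz.
1.5 kHz ≤ fs/2 = 8.3 kHz, appears at 1.5 kHz.
68.4 kHz mod fs = 2 kHz.
2 kHz ≤ fs/2 = 8.3 kHz, appears at 2 kHz.
69.5 kHz mod fs = 3.1 kHz.
3.1 kHz ≤ fs/2 = 8.3 kHz, appears at 3.1 kHz.
58 kHz mod fs = 8.2 kHz.
8.2 kHz ≤ fs/2 = 8.3 kHz, appears at 8.2 kHz.
Distinct values: {1.5 kHz, 2 kHz, 3.1 kHz, 8.2 kHz} → 4.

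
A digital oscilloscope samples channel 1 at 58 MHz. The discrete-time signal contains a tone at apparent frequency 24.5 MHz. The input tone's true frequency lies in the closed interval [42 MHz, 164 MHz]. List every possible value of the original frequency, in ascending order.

82.5 MHz, 91.5 MHz, 140.5 MHz, 149.5 MHz

Frequencies that alias to 24.5 MHz are k·fs ± 24.5 MHz for integer k ≥ 0.
k=0: 24.5 MHz.
k=1: 33.5 MHz, 82.5 MHz.
k=2: 91.5 MHz, 140.5 MHz.
k=3: 149.5 MHz, 198.5 MHz.
k=4: 207.5 MHz, 256.5 MHz.
Within [42 MHz, 164 MHz]: 82.5 MHz, 91.5 MHz, 140.5 MHz, 149.5 MHz.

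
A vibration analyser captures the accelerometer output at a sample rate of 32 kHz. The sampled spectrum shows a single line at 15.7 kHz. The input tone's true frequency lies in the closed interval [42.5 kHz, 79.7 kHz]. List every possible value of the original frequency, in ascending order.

47.7 kHz, 48.3 kHz, 79.7 kHz

Frequencies that alias to 15.7 kHz are k·fs ± 15.7 kHz for integer k ≥ 0.
k=0: 15.7 kHz.
k=1: 16.3 kHz, 47.7 kHz.
k=2: 48.3 kHz, 79.7 kHz.
k=3: 80.3 kHz, 111.7 kHz.
Within [42.5 kHz, 79.7 kHz]: 47.7 kHz, 48.3 kHz, 79.7 kHz.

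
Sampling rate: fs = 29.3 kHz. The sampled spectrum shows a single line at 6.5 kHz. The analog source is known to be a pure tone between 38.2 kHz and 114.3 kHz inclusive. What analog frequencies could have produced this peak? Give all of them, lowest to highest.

52.1 kHz, 65.1 kHz, 81.4 kHz, 94.4 kHz, 110.7 kHz

Frequencies that alias to 6.5 kHz are k·fs ± 6.5 kHz for integer k ≥ 0.
k=0: 6.5 kHz.
k=1: 22.8 kHz, 35.8 kHz.
k=2: 52.1 kHz, 65.1 kHz.
k=3: 81.4 kHz, 94.4 kHz.
k=4: 110.7 kHz, 123.7 kHz.
k=5: 140 kHz, 153 kHz.
Within [38.2 kHz, 114.3 kHz]: 52.1 kHz, 65.1 kHz, 81.4 kHz, 94.4 kHz, 110.7 kHz.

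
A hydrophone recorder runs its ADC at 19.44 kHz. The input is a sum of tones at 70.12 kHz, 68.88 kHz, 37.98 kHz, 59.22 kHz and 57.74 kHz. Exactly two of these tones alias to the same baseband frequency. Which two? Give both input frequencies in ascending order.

37.98 kHz, 59.22 kHz

fs/2 = 9.72 kHz.
70.12 kHz mod fs = 11.8 kHz.
11.8 kHz > fs/2 = 9.72 kHz, folds to fs − 11.8 kHz = 7.64 kHz.
68.88 kHz mod fs = 10.56 kHz.
10.56 kHz > fs/2 = 9.72 kHz, folds to fs − 10.56 kHz = 8.88 kHz.
37.98 kHz mod fs = 18.54 kHz.
18.54 kHz > fs/2 = 9.72 kHz, folds to fs − 18.54 kHz = 0.9 kHz.
59.22 kHz mod fs = 0.9 kHz.
0.9 kHz ≤ fs/2 = 9.72 kHz, appears at 0.9 kHz.
57.74 kHz mod fs = 18.86 kHz.
18.86 kHz > fs/2 = 9.72 kHz, folds to fs − 18.86 kHz = 0.58 kHz.
37.98 kHz and 59.22 kHz both map to 0.9 kHz.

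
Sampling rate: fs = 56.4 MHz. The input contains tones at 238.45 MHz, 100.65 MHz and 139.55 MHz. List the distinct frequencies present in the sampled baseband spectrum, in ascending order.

12.15 MHz, 12.85 MHz, 26.75 MHz

fs/2 = 28.2 MHz.
238.45 MHz mod fs = 12.85 MHz.
12.85 MHz ≤ fs/2 = 28.2 MHz, appears at 12.85 MHz.
100.65 MHz mod fs = 44.25 MHz.
44.25 MHz > fs/2 = 28.2 MHz, folds to fs − 44.25 MHz = 12.15 MHz.
139.55 MHz mod fs = 26.75 MHz.
26.75 MHz ≤ fs/2 = 28.2 MHz, appears at 26.75 MHz.
Distinct values: {12.15 MHz, 12.85 MHz, 26.75 MHz}.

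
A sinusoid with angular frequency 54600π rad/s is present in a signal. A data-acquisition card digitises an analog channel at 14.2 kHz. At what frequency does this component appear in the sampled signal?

ω = 54600π rad/s → f = ω/(2π) = 27300 Hz = 27.3 kHz.
27.3 kHz mod fs = 13.1 kHz.
13.1 kHz > fs/2 = 7.1 kHz, folds to fs − 13.1 kHz = 1.1 kHz.

1.1 kHz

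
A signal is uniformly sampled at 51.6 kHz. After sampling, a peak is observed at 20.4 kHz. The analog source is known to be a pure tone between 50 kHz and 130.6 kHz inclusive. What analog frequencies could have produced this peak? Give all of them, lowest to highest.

Frequencies that alias to 20.4 kHz are k·fs ± 20.4 kHz for integer k ≥ 0.
k=0: 20.4 kHz.
k=1: 31.2 kHz, 72 kHz.
k=2: 82.8 kHz, 123.6 kHz.
k=3: 134.4 kHz, 175.2 kHz.
Within [50 kHz, 130.6 kHz]: 72 kHz, 82.8 kHz, 123.6 kHz.

72 kHz, 82.8 kHz, 123.6 kHz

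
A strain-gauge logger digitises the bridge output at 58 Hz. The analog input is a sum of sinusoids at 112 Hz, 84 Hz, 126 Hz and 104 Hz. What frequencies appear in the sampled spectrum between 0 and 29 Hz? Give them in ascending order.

fs/2 = 29 Hz.
112 Hz mod fs = 54 Hz.
54 Hz > fs/2 = 29 Hz, folds to fs − 54 Hz = 4 Hz.
84 Hz mod fs = 26 Hz.
26 Hz ≤ fs/2 = 29 Hz, appears at 26 Hz.
126 Hz mod fs = 10 Hz.
10 Hz ≤ fs/2 = 29 Hz, appears at 10 Hz.
104 Hz mod fs = 46 Hz.
46 Hz > fs/2 = 29 Hz, folds to fs − 46 Hz = 12 Hz.
Distinct values: {4 Hz, 10 Hz, 12 Hz, 26 Hz}.

4 Hz, 10 Hz, 12 Hz, 26 Hz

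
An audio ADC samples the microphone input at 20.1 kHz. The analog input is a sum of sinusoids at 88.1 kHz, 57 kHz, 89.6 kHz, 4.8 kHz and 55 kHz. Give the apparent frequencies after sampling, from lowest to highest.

3.3 kHz, 4.8 kHz, 5.3 kHz, 7.7 kHz, 9.2 kHz

fs/2 = 10.05 kHz.
88.1 kHz mod fs = 7.7 kHz.
7.7 kHz ≤ fs/2 = 10.05 kHz, appears at 7.7 kHz.
57 kHz mod fs = 16.8 kHz.
16.8 kHz > fs/2 = 10.05 kHz, folds to fs − 16.8 kHz = 3.3 kHz.
89.6 kHz mod fs = 9.2 kHz.
9.2 kHz ≤ fs/2 = 10.05 kHz, appears at 9.2 kHz.
4.8 kHz ≤ fs/2 = 10.05 kHz, passes unchanged.
55 kHz mod fs = 14.8 kHz.
14.8 kHz > fs/2 = 10.05 kHz, folds to fs − 14.8 kHz = 5.3 kHz.
Distinct values: {3.3 kHz, 4.8 kHz, 5.3 kHz, 7.7 kHz, 9.2 kHz}.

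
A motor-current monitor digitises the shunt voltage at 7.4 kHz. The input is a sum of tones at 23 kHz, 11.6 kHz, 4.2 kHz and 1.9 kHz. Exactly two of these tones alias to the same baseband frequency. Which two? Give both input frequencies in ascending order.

fs/2 = 3.7 kHz.
23 kHz mod fs = 0.8 kHz.
0.8 kHz ≤ fs/2 = 3.7 kHz, appears at 0.8 kHz.
11.6 kHz mod fs = 4.2 kHz.
4.2 kHz > fs/2 = 3.7 kHz, folds to fs − 4.2 kHz = 3.2 kHz.
4.2 kHz > fs/2 = 3.7 kHz, folds to fs − 4.2 kHz = 3.2 kHz.
1.9 kHz ≤ fs/2 = 3.7 kHz, passes unchanged.
4.2 kHz and 11.6 kHz both map to 3.2 kHz.

4.2 kHz, 11.6 kHz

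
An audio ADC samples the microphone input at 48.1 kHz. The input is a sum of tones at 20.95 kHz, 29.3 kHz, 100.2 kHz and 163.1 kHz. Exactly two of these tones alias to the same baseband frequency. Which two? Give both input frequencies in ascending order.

29.3 kHz, 163.1 kHz

fs/2 = 24.05 kHz.
20.95 kHz ≤ fs/2 = 24.05 kHz, passes unchanged.
29.3 kHz > fs/2 = 24.05 kHz, folds to fs − 29.3 kHz = 18.8 kHz.
100.2 kHz mod fs = 4 kHz.
4 kHz ≤ fs/2 = 24.05 kHz, appears at 4 kHz.
163.1 kHz mod fs = 18.8 kHz.
18.8 kHz ≤ fs/2 = 24.05 kHz, appears at 18.8 kHz.
29.3 kHz and 163.1 kHz both map to 18.8 kHz.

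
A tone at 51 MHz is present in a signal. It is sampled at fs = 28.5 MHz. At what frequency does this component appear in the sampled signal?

6 MHz

51 MHz mod fs = 22.5 MHz.
22.5 MHz > fs/2 = 14.25 MHz, folds to fs − 22.5 MHz = 6 MHz.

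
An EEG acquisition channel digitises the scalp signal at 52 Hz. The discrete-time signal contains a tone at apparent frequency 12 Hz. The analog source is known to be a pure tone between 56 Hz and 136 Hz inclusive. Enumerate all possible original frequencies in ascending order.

64 Hz, 92 Hz, 116 Hz

Frequencies that alias to 12 Hz are k·fs ± 12 Hz for integer k ≥ 0.
k=0: 12 Hz.
k=1: 40 Hz, 64 Hz.
k=2: 92 Hz, 116 Hz.
k=3: 144 Hz, 168 Hz.
Within [56 Hz, 136 Hz]: 64 Hz, 92 Hz, 116 Hz.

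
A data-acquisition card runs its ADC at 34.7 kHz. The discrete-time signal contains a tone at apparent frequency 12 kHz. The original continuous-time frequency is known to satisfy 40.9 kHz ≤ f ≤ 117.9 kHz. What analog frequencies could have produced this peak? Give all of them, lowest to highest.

Frequencies that alias to 12 kHz are k·fs ± 12 kHz for integer k ≥ 0.
k=0: 12 kHz.
k=1: 22.7 kHz, 46.7 kHz.
k=2: 57.4 kHz, 81.4 kHz.
k=3: 92.1 kHz, 116.1 kHz.
k=4: 126.8 kHz, 150.8 kHz.
Within [40.9 kHz, 117.9 kHz]: 46.7 kHz, 57.4 kHz, 81.4 kHz, 92.1 kHz, 116.1 kHz.

46.7 kHz, 57.4 kHz, 81.4 kHz, 92.1 kHz, 116.1 kHz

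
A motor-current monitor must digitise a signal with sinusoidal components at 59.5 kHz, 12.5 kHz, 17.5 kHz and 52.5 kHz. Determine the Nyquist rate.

Highest-frequency component: 59.5 kHz.
Nyquist rate = 2 × 59.5 kHz = 119 kHz.

119 kHz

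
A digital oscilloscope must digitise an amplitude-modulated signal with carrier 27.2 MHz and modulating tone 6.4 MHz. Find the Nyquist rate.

67.2 MHz

AM sidebands sit at fc ± fm = 20.8 MHz and 33.6 MHz.
Highest-frequency component: 33.6 MHz.
Nyquist rate = 2 × 33.6 MHz = 67.2 MHz.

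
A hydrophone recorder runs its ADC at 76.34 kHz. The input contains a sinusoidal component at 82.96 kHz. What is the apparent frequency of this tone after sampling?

6.62 kHz

82.96 kHz mod fs = 6.62 kHz.
6.62 kHz ≤ fs/2 = 38.17 kHz, appears at 6.62 kHz.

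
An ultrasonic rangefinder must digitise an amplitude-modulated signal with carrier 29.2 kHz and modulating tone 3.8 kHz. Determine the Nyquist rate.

66 kHz

AM sidebands sit at fc ± fm = 25.4 kHz and 33 kHz.
Highest-frequency component: 33 kHz.
Nyquist rate = 2 × 33 kHz = 66 kHz.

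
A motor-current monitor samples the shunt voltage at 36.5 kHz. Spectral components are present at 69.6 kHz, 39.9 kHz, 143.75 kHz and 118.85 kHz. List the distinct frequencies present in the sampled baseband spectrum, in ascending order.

fs/2 = 18.25 kHz.
69.6 kHz mod fs = 33.1 kHz.
33.1 kHz > fs/2 = 18.25 kHz, folds to fs − 33.1 kHz = 3.4 kHz.
39.9 kHz mod fs = 3.4 kHz.
3.4 kHz ≤ fs/2 = 18.25 kHz, appears at 3.4 kHz.
143.75 kHz mod fs = 34.25 kHz.
34.25 kHz > fs/2 = 18.25 kHz, folds to fs − 34.25 kHz = 2.25 kHz.
118.85 kHz mod fs = 9.35 kHz.
9.35 kHz ≤ fs/2 = 18.25 kHz, appears at 9.35 kHz.
Distinct values: {2.25 kHz, 3.4 kHz, 9.35 kHz}.

2.25 kHz, 3.4 kHz, 9.35 kHz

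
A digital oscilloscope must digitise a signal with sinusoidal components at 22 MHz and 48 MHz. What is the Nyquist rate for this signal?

Highest-frequency component: 48 MHz.
Nyquist rate = 2 × 48 MHz = 96 MHz.

96 MHz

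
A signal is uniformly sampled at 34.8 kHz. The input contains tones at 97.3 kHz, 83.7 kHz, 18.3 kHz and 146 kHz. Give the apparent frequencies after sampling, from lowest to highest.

fs/2 = 17.4 kHz.
97.3 kHz mod fs = 27.7 kHz.
27.7 kHz > fs/2 = 17.4 kHz, folds to fs − 27.7 kHz = 7.1 kHz.
83.7 kHz mod fs = 14.1 kHz.
14.1 kHz ≤ fs/2 = 17.4 kHz, appears at 14.1 kHz.
18.3 kHz > fs/2 = 17.4 kHz, folds to fs − 18.3 kHz = 16.5 kHz.
146 kHz mod fs = 6.8 kHz.
6.8 kHz ≤ fs/2 = 17.4 kHz, appears at 6.8 kHz.
Distinct values: {6.8 kHz, 7.1 kHz, 14.1 kHz, 16.5 kHz}.

6.8 kHz, 7.1 kHz, 14.1 kHz, 16.5 kHz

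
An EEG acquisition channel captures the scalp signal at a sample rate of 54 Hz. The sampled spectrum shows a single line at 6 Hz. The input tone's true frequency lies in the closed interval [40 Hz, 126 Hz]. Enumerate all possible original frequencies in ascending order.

Frequencies that alias to 6 Hz are k·fs ± 6 Hz for integer k ≥ 0.
k=0: 6 Hz.
k=1: 48 Hz, 60 Hz.
k=2: 102 Hz, 114 Hz.
k=3: 156 Hz, 168 Hz.
Within [40 Hz, 126 Hz]: 48 Hz, 60 Hz, 102 Hz, 114 Hz.

48 Hz, 60 Hz, 102 Hz, 114 Hz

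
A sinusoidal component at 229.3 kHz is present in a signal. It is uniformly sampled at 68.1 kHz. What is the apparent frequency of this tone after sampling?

25 kHz

229.3 kHz mod fs = 25 kHz.
25 kHz ≤ fs/2 = 34.05 kHz, appears at 25 kHz.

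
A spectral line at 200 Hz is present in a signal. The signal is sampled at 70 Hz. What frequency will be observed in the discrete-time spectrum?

200 Hz mod fs = 60 Hz.
60 Hz > fs/2 = 35 Hz, folds to fs − 60 Hz = 10 Hz.

10 Hz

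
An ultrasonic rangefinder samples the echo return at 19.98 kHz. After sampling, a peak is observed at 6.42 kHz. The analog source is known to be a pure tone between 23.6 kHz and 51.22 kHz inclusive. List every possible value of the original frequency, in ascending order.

Frequencies that alias to 6.42 kHz are k·fs ± 6.42 kHz for integer k ≥ 0.
k=0: 6.42 kHz.
k=1: 13.56 kHz, 26.4 kHz.
k=2: 33.54 kHz, 46.38 kHz.
k=3: 53.52 kHz, 66.36 kHz.
Within [23.6 kHz, 51.22 kHz]: 26.4 kHz, 33.54 kHz, 46.38 kHz.

26.4 kHz, 33.54 kHz, 46.38 kHz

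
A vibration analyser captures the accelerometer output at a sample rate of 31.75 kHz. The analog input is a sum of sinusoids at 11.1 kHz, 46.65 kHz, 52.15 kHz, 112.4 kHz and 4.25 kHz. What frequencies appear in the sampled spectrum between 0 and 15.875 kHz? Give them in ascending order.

fs/2 = 15.875 kHz.
11.1 kHz ≤ fs/2 = 15.875 kHz, passes unchanged.
46.65 kHz mod fs = 14.9 kHz.
14.9 kHz ≤ fs/2 = 15.875 kHz, appears at 14.9 kHz.
52.15 kHz mod fs = 20.4 kHz.
20.4 kHz > fs/2 = 15.875 kHz, folds to fs − 20.4 kHz = 11.35 kHz.
112.4 kHz mod fs = 17.15 kHz.
17.15 kHz > fs/2 = 15.875 kHz, folds to fs − 17.15 kHz = 14.6 kHz.
4.25 kHz ≤ fs/2 = 15.875 kHz, passes unchanged.
Distinct values: {4.25 kHz, 11.1 kHz, 11.35 kHz, 14.6 kHz, 14.9 kHz}.

4.25 kHz, 11.1 kHz, 11.35 kHz, 14.6 kHz, 14.9 kHz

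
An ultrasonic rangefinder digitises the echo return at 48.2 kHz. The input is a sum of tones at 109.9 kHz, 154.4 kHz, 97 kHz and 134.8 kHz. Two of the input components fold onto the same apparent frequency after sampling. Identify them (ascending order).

fs/2 = 24.1 kHz.
109.9 kHz mod fs = 13.5 kHz.
13.5 kHz ≤ fs/2 = 24.1 kHz, appears at 13.5 kHz.
154.4 kHz mod fs = 9.8 kHz.
9.8 kHz ≤ fs/2 = 24.1 kHz, appears at 9.8 kHz.
97 kHz mod fs = 0.6 kHz.
0.6 kHz ≤ fs/2 = 24.1 kHz, appears at 0.6 kHz.
134.8 kHz mod fs = 38.4 kHz.
38.4 kHz > fs/2 = 24.1 kHz, folds to fs − 38.4 kHz = 9.8 kHz.
134.8 kHz and 154.4 kHz both map to 9.8 kHz.

134.8 kHz, 154.4 kHz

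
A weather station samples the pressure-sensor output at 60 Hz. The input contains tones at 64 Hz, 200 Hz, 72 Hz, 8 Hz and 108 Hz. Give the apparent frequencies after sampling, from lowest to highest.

fs/2 = 30 Hz.
64 Hz mod fs = 4 Hz.
4 Hz ≤ fs/2 = 30 Hz, appears at 4 Hz.
200 Hz mod fs = 20 Hz.
20 Hz ≤ fs/2 = 30 Hz, appears at 20 Hz.
72 Hz mod fs = 12 Hz.
12 Hz ≤ fs/2 = 30 Hz, appears at 12 Hz.
8 Hz ≤ fs/2 = 30 Hz, passes unchanged.
108 Hz mod fs = 48 Hz.
48 Hz > fs/2 = 30 Hz, folds to fs − 48 Hz = 12 Hz.
Distinct values: {4 Hz, 8 Hz, 12 Hz, 20 Hz}.

4 Hz, 8 Hz, 12 Hz, 20 Hz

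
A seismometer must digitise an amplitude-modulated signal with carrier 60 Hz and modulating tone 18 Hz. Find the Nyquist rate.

AM sidebands sit at fc ± fm = 42 Hz and 78 Hz.
Highest-frequency component: 78 Hz.
Nyquist rate = 2 × 78 Hz = 156 Hz.

156 Hz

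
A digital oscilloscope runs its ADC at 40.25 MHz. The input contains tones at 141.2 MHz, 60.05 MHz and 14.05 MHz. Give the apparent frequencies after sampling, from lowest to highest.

14.05 MHz, 19.8 MHz

fs/2 = 20.125 MHz.
141.2 MHz mod fs = 20.45 MHz.
20.45 MHz > fs/2 = 20.125 MHz, folds to fs − 20.45 MHz = 19.8 MHz.
60.05 MHz mod fs = 19.8 MHz.
19.8 MHz ≤ fs/2 = 20.125 MHz, appears at 19.8 MHz.
14.05 MHz ≤ fs/2 = 20.125 MHz, passes unchanged.
Distinct values: {14.05 MHz, 19.8 MHz}.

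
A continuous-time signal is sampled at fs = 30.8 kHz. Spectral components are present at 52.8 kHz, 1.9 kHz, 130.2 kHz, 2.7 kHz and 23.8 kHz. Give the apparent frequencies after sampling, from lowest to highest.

fs/2 = 15.4 kHz.
52.8 kHz mod fs = 22 kHz.
22 kHz > fs/2 = 15.4 kHz, folds to fs − 22 kHz = 8.8 kHz.
1.9 kHz ≤ fs/2 = 15.4 kHz, passes unchanged.
130.2 kHz mod fs = 7 kHz.
7 kHz ≤ fs/2 = 15.4 kHz, appears at 7 kHz.
2.7 kHz ≤ fs/2 = 15.4 kHz, passes unchanged.
23.8 kHz > fs/2 = 15.4 kHz, folds to fs − 23.8 kHz = 7 kHz.
Distinct values: {1.9 kHz, 2.7 kHz, 7 kHz, 8.8 kHz}.

1.9 kHz, 2.7 kHz, 7 kHz, 8.8 kHz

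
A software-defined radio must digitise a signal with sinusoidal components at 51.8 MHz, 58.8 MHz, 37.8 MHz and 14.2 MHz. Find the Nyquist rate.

117.6 MHz

Highest-frequency component: 58.8 MHz.
Nyquist rate = 2 × 58.8 MHz = 117.6 MHz.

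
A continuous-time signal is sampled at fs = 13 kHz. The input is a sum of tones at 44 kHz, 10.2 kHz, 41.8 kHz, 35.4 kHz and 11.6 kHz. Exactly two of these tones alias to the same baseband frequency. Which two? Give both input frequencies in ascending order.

10.2 kHz, 41.8 kHz

fs/2 = 6.5 kHz.
44 kHz mod fs = 5 kHz.
5 kHz ≤ fs/2 = 6.5 kHz, appears at 5 kHz.
10.2 kHz > fs/2 = 6.5 kHz, folds to fs − 10.2 kHz = 2.8 kHz.
41.8 kHz mod fs = 2.8 kHz.
2.8 kHz ≤ fs/2 = 6.5 kHz, appears at 2.8 kHz.
35.4 kHz mod fs = 9.4 kHz.
9.4 kHz > fs/2 = 6.5 kHz, folds to fs − 9.4 kHz = 3.6 kHz.
11.6 kHz > fs/2 = 6.5 kHz, folds to fs − 11.6 kHz = 1.4 kHz.
10.2 kHz and 41.8 kHz both map to 2.8 kHz.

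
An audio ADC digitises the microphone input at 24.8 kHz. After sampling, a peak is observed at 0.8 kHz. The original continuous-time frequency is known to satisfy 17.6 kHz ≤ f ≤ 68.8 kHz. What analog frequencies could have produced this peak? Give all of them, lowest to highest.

Frequencies that alias to 0.8 kHz are k·fs ± 0.8 kHz for integer k ≥ 0.
k=0: 0.8 kHz.
k=1: 24 kHz, 25.6 kHz.
k=2: 48.8 kHz, 50.4 kHz.
k=3: 73.6 kHz, 75.2 kHz.
Within [17.6 kHz, 68.8 kHz]: 24 kHz, 25.6 kHz, 48.8 kHz, 50.4 kHz.

24 kHz, 25.6 kHz, 48.8 kHz, 50.4 kHz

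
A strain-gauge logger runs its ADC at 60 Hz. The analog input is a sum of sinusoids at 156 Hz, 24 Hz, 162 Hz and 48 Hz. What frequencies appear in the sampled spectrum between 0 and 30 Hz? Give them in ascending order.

12 Hz, 18 Hz, 24 Hz

fs/2 = 30 Hz.
156 Hz mod fs = 36 Hz.
36 Hz > fs/2 = 30 Hz, folds to fs − 36 Hz = 24 Hz.
24 Hz ≤ fs/2 = 30 Hz, passes unchanged.
162 Hz mod fs = 42 Hz.
42 Hz > fs/2 = 30 Hz, folds to fs − 42 Hz = 18 Hz.
48 Hz > fs/2 = 30 Hz, folds to fs − 48 Hz = 12 Hz.
Distinct values: {12 Hz, 18 Hz, 24 Hz}.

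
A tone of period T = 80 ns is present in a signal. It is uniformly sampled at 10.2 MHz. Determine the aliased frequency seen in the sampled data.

T = 80 ns → f = 1/T = 12.5 MHz.
12.5 MHz mod fs = 2.3 MHz.
2.3 MHz ≤ fs/2 = 5.1 MHz, appears at 2.3 MHz.

2.3 MHz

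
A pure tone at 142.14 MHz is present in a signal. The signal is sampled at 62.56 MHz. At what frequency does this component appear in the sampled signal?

17.02 MHz

142.14 MHz mod fs = 17.02 MHz.
17.02 MHz ≤ fs/2 = 31.28 MHz, appears at 17.02 MHz.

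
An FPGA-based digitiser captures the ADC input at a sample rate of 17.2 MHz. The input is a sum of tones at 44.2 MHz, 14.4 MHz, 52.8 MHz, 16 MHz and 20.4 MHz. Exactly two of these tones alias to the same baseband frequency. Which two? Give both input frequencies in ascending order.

16 MHz, 52.8 MHz

fs/2 = 8.6 MHz.
44.2 MHz mod fs = 9.8 MHz.
9.8 MHz > fs/2 = 8.6 MHz, folds to fs − 9.8 MHz = 7.4 MHz.
14.4 MHz > fs/2 = 8.6 MHz, folds to fs − 14.4 MHz = 2.8 MHz.
52.8 MHz mod fs = 1.2 MHz.
1.2 MHz ≤ fs/2 = 8.6 MHz, appears at 1.2 MHz.
16 MHz > fs/2 = 8.6 MHz, folds to fs − 16 MHz = 1.2 MHz.
20.4 MHz mod fs = 3.2 MHz.
3.2 MHz ≤ fs/2 = 8.6 MHz, appears at 3.2 MHz.
16 MHz and 52.8 MHz both map to 1.2 MHz.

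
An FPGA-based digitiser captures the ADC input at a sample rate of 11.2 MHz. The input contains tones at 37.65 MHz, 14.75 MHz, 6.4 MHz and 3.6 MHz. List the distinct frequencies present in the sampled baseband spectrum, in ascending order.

fs/2 = 5.6 MHz.
37.65 MHz mod fs = 4.05 MHz.
4.05 MHz ≤ fs/2 = 5.6 MHz, appears at 4.05 MHz.
14.75 MHz mod fs = 3.55 MHz.
3.55 MHz ≤ fs/2 = 5.6 MHz, appears at 3.55 MHz.
6.4 MHz > fs/2 = 5.6 MHz, folds to fs − 6.4 MHz = 4.8 MHz.
3.6 MHz ≤ fs/2 = 5.6 MHz, passes unchanged.
Distinct values: {3.55 MHz, 3.6 MHz, 4.05 MHz, 4.8 MHz}.

3.55 MHz, 3.6 MHz, 4.05 MHz, 4.8 MHz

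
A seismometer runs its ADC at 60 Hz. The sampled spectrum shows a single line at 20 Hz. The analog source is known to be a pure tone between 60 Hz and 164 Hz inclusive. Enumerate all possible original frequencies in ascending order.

80 Hz, 100 Hz, 140 Hz, 160 Hz

Frequencies that alias to 20 Hz are k·fs ± 20 Hz for integer k ≥ 0.
k=0: 20 Hz.
k=1: 40 Hz, 80 Hz.
k=2: 100 Hz, 140 Hz.
k=3: 160 Hz, 200 Hz.
k=4: 220 Hz, 260 Hz.
Within [60 Hz, 164 Hz]: 80 Hz, 100 Hz, 140 Hz, 160 Hz.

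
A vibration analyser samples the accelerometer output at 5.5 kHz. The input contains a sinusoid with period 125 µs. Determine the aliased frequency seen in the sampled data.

T = 125 µs → f = 1/T = 8 kHz.
8 kHz mod fs = 2.5 kHz.
2.5 kHz ≤ fs/2 = 2.75 kHz, appears at 2.5 kHz.

2.5 kHz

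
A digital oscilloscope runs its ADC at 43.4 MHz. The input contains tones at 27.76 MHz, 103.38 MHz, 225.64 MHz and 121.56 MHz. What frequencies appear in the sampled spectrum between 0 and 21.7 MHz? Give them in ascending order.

fs/2 = 21.7 MHz.
27.76 MHz > fs/2 = 21.7 MHz, folds to fs − 27.76 MHz = 15.64 MHz.
103.38 MHz mod fs = 16.58 MHz.
16.58 MHz ≤ fs/2 = 21.7 MHz, appears at 16.58 MHz.
225.64 MHz mod fs = 8.64 MHz.
8.64 MHz ≤ fs/2 = 21.7 MHz, appears at 8.64 MHz.
121.56 MHz mod fs = 34.76 MHz.
34.76 MHz > fs/2 = 21.7 MHz, folds to fs − 34.76 MHz = 8.64 MHz.
Distinct values: {8.64 MHz, 15.64 MHz, 16.58 MHz}.

8.64 MHz, 15.64 MHz, 16.58 MHz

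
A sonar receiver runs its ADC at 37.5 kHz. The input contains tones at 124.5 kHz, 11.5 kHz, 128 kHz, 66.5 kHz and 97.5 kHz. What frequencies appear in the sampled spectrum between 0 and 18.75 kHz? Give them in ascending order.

fs/2 = 18.75 kHz.
124.5 kHz mod fs = 12 kHz.
12 kHz ≤ fs/2 = 18.75 kHz, appears at 12 kHz.
11.5 kHz ≤ fs/2 = 18.75 kHz, passes unchanged.
128 kHz mod fs = 15.5 kHz.
15.5 kHz ≤ fs/2 = 18.75 kHz, appears at 15.5 kHz.
66.5 kHz mod fs = 29 kHz.
29 kHz > fs/2 = 18.75 kHz, folds to fs − 29 kHz = 8.5 kHz.
97.5 kHz mod fs = 22.5 kHz.
22.5 kHz > fs/2 = 18.75 kHz, folds to fs − 22.5 kHz = 15 kHz.
Distinct values: {8.5 kHz, 11.5 kHz, 12 kHz, 15 kHz, 15.5 kHz}.

8.5 kHz, 11.5 kHz, 12 kHz, 15 kHz, 15.5 kHz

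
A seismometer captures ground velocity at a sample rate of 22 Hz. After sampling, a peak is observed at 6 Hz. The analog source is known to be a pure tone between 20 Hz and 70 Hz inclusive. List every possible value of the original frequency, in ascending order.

Frequencies that alias to 6 Hz are k·fs ± 6 Hz for integer k ≥ 0.
k=0: 6 Hz.
k=1: 16 Hz, 28 Hz.
k=2: 38 Hz, 50 Hz.
k=3: 60 Hz, 72 Hz.
k=4: 82 Hz, 94 Hz.
Within [20 Hz, 70 Hz]: 28 Hz, 38 Hz, 50 Hz, 60 Hz.

28 Hz, 38 Hz, 50 Hz, 60 Hz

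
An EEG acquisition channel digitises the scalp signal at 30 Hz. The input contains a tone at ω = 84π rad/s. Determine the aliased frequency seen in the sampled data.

12 Hz

ω = 84π rad/s → f = ω/(2π) = 42 Hz.
42 Hz mod fs = 12 Hz.
12 Hz ≤ fs/2 = 15 Hz, appears at 12 Hz.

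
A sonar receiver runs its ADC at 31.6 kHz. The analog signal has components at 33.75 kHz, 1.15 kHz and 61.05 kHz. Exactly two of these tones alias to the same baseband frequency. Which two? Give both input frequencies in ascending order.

fs/2 = 15.8 kHz.
33.75 kHz mod fs = 2.15 kHz.
2.15 kHz ≤ fs/2 = 15.8 kHz, appears at 2.15 kHz.
1.15 kHz ≤ fs/2 = 15.8 kHz, passes unchanged.
61.05 kHz mod fs = 29.45 kHz.
29.45 kHz > fs/2 = 15.8 kHz, folds to fs − 29.45 kHz = 2.15 kHz.
33.75 kHz and 61.05 kHz both map to 2.15 kHz.

33.75 kHz, 61.05 kHz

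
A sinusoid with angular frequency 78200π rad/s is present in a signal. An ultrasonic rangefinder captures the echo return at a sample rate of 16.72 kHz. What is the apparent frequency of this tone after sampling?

ω = 78200π rad/s → f = ω/(2π) = 39100 Hz = 39.1 kHz.
39.1 kHz mod fs = 5.66 kHz.
5.66 kHz ≤ fs/2 = 8.36 kHz, appears at 5.66 kHz.

5.66 kHz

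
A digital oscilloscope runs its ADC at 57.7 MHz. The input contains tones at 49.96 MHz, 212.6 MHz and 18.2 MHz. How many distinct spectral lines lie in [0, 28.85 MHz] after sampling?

2

fs/2 = 28.85 MHz.
49.96 MHz > fs/2 = 28.85 MHz, folds to fs − 49.96 MHz = 7.74 MHz.
212.6 MHz mod fs = 39.5 MHz.
39.5 MHz > fs/2 = 28.85 MHz, folds to fs − 39.5 MHz = 18.2 MHz.
18.2 MHz ≤ fs/2 = 28.85 MHz, passes unchanged.
Distinct values: {7.74 MHz, 18.2 MHz} → 2.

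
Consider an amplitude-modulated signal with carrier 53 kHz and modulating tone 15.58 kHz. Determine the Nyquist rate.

AM sidebands sit at fc ± fm = 37.42 kHz and 68.58 kHz.
Highest-frequency component: 68.58 kHz.
Nyquist rate = 2 × 68.58 kHz = 137.16 kHz.

137.16 kHz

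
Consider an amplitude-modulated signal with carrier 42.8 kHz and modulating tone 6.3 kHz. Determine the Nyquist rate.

AM sidebands sit at fc ± fm = 36.5 kHz and 49.1 kHz.
Highest-frequency component: 49.1 kHz.
Nyquist rate = 2 × 49.1 kHz = 98.2 kHz.

98.2 kHz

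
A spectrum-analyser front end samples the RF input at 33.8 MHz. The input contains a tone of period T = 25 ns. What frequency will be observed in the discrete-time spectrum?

6.2 MHz

T = 25 ns → f = 1/T = 40 MHz.
40 MHz mod fs = 6.2 MHz.
6.2 MHz ≤ fs/2 = 16.9 MHz, appears at 6.2 MHz.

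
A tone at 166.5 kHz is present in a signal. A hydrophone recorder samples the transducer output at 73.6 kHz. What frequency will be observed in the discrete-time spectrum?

19.3 kHz

166.5 kHz mod fs = 19.3 kHz.
19.3 kHz ≤ fs/2 = 36.8 kHz, appears at 19.3 kHz.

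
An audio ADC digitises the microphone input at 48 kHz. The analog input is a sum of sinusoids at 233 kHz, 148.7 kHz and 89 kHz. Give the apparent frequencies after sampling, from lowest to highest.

4.7 kHz, 7 kHz

fs/2 = 24 kHz.
233 kHz mod fs = 41 kHz.
41 kHz > fs/2 = 24 kHz, folds to fs − 41 kHz = 7 kHz.
148.7 kHz mod fs = 4.7 kHz.
4.7 kHz ≤ fs/2 = 24 kHz, appears at 4.7 kHz.
89 kHz mod fs = 41 kHz.
41 kHz > fs/2 = 24 kHz, folds to fs − 41 kHz = 7 kHz.
Distinct values: {4.7 kHz, 7 kHz}.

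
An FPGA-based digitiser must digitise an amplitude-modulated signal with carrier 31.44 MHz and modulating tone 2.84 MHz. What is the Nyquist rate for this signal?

AM sidebands sit at fc ± fm = 28.6 MHz and 34.28 MHz.
Highest-frequency component: 34.28 MHz.
Nyquist rate = 2 × 34.28 MHz = 68.56 MHz.

68.56 MHz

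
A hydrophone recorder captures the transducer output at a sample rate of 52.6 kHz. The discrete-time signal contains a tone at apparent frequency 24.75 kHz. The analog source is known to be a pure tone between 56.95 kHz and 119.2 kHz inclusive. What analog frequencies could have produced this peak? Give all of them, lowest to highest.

Frequencies that alias to 24.75 kHz are k·fs ± 24.75 kHz for integer k ≥ 0.
k=0: 24.75 kHz.
k=1: 27.85 kHz, 77.35 kHz.
k=2: 80.45 kHz, 129.95 kHz.
k=3: 133.05 kHz, 182.55 kHz.
Within [56.95 kHz, 119.2 kHz]: 77.35 kHz, 80.45 kHz.

77.35 kHz, 80.45 kHz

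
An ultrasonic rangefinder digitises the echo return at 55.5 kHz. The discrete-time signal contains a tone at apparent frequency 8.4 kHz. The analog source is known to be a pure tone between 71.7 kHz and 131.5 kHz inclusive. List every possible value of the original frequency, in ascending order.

102.6 kHz, 119.4 kHz

Frequencies that alias to 8.4 kHz are k·fs ± 8.4 kHz for integer k ≥ 0.
k=0: 8.4 kHz.
k=1: 47.1 kHz, 63.9 kHz.
k=2: 102.6 kHz, 119.4 kHz.
k=3: 158.1 kHz, 174.9 kHz.
Within [71.7 kHz, 131.5 kHz]: 102.6 kHz, 119.4 kHz.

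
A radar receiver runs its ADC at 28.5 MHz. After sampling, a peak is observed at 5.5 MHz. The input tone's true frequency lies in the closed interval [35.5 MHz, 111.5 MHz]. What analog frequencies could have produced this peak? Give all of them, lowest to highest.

51.5 MHz, 62.5 MHz, 80 MHz, 91 MHz, 108.5 MHz

Frequencies that alias to 5.5 MHz are k·fs ± 5.5 MHz for integer k ≥ 0.
k=0: 5.5 MHz.
k=1: 23 MHz, 34 MHz.
k=2: 51.5 MHz, 62.5 MHz.
k=3: 80 MHz, 91 MHz.
k=4: 108.5 MHz, 119.5 MHz.
k=5: 137 MHz, 148 MHz.
Within [35.5 MHz, 111.5 MHz]: 51.5 MHz, 62.5 MHz, 80 MHz, 91 MHz, 108.5 MHz.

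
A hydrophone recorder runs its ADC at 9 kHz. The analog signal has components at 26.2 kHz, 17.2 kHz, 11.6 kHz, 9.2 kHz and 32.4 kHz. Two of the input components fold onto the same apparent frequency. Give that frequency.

0.8 kHz

fs/2 = 4.5 kHz.
26.2 kHz mod fs = 8.2 kHz.
8.2 kHz > fs/2 = 4.5 kHz, folds to fs − 8.2 kHz = 0.8 kHz.
17.2 kHz mod fs = 8.2 kHz.
8.2 kHz > fs/2 = 4.5 kHz, folds to fs − 8.2 kHz = 0.8 kHz.
11.6 kHz mod fs = 2.6 kHz.
2.6 kHz ≤ fs/2 = 4.5 kHz, appears at 2.6 kHz.
9.2 kHz mod fs = 0.2 kHz.
0.2 kHz ≤ fs/2 = 4.5 kHz, appears at 0.2 kHz.
32.4 kHz mod fs = 5.4 kHz.
5.4 kHz > fs/2 = 4.5 kHz, folds to fs − 5.4 kHz = 3.6 kHz.
17.2 kHz and 26.2 kHz both map to 0.8 kHz.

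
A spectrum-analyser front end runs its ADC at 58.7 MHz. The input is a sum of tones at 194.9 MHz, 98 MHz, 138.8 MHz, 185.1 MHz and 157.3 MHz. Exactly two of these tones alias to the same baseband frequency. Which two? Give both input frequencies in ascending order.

157.3 MHz, 194.9 MHz

fs/2 = 29.35 MHz.
194.9 MHz mod fs = 18.8 MHz.
18.8 MHz ≤ fs/2 = 29.35 MHz, appears at 18.8 MHz.
98 MHz mod fs = 39.3 MHz.
39.3 MHz > fs/2 = 29.35 MHz, folds to fs − 39.3 MHz = 19.4 MHz.
138.8 MHz mod fs = 21.4 MHz.
21.4 MHz ≤ fs/2 = 29.35 MHz, appears at 21.4 MHz.
185.1 MHz mod fs = 9 MHz.
9 MHz ≤ fs/2 = 29.35 MHz, appears at 9 MHz.
157.3 MHz mod fs = 39.9 MHz.
39.9 MHz > fs/2 = 29.35 MHz, folds to fs − 39.9 MHz = 18.8 MHz.
157.3 MHz and 194.9 MHz both map to 18.8 MHz.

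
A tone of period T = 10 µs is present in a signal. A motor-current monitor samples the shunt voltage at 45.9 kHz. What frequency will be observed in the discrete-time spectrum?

8.2 kHz

T = 10 µs → f = 1/T = 100 kHz.
100 kHz mod fs = 8.2 kHz.
8.2 kHz ≤ fs/2 = 22.95 kHz, appears at 8.2 kHz.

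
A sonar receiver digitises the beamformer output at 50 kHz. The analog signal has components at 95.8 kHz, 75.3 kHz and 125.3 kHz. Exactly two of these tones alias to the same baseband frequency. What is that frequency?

fs/2 = 25 kHz.
95.8 kHz mod fs = 45.8 kHz.
45.8 kHz > fs/2 = 25 kHz, folds to fs − 45.8 kHz = 4.2 kHz.
75.3 kHz mod fs = 25.3 kHz.
25.3 kHz > fs/2 = 25 kHz, folds to fs − 25.3 kHz = 24.7 kHz.
125.3 kHz mod fs = 25.3 kHz.
25.3 kHz > fs/2 = 25 kHz, folds to fs − 25.3 kHz = 24.7 kHz.
75.3 kHz and 125.3 kHz both map to 24.7 kHz.

24.7 kHz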